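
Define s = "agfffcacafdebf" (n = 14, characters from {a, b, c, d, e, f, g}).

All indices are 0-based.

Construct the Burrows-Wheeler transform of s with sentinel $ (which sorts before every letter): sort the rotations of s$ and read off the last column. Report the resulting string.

fcc$efafdbfafga

rank  rotation         last
    0  $agfffcacafdebf  f
    1  acafdebf$agfffc  c
    2  afdebf$agfffcac  c
    3  agfffcacafdebf$  $
    4  bf$agfffcacafde  e
    5  cacafdebf$agfff  f
    6  cafdebf$agfffca  a
    7  debf$agfffcacaf  f
    8  ebf$agfffcacafd  d
    9  f$agfffcacafdeb  b
   10  fcacafdebf$agff  f
   11  fdebf$agfffcaca  a
   12  ffcacafdebf$agf  f
   13  fffcacafdebf$ag  g
   14  gfffcacafdebf$a  a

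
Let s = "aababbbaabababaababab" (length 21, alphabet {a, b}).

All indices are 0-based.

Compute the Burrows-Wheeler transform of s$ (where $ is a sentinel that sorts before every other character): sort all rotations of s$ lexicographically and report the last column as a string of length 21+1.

rank  rotation                last
    0  $aababbbaabababaababab  b
    1  aababab$aababbbaababab  b
    2  aabababaababab$aababbb  b
    3  aababbbaabababaababab$  $
    4  ab$aababbbaabababaabab  b
    5  abaababab$aababbbaabab  b
    6  abab$aababbbaabababaab  b
    7  ababaababab$aababbbaab  b
    8  ababab$aababbbaabababa  a
    9  abababaababab$aababbba  a
   10  ababbbaabababaababab$a  a
   11  abbbaabababaababab$aab  b
   12  b$aababbbaabababaababa  a
   13  baababab$aababbbaababa  a
   14  baabababaababab$aababb  b
   15  bab$aababbbaabababaaba  a
   16  babaababab$aababbbaaba  a
   17  babab$aababbbaabababaa  a
   18  bababaababab$aababbbaa  a
   19  babbbaabababaababab$aa  a
   20  bbaabababaababab$aabab  b
   21  bbbaabababaababab$aaba  a

bbb$bbbbaaabaabaaaaaba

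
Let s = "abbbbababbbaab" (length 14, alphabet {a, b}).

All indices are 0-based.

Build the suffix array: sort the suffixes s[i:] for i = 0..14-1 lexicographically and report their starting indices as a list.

rank→(start, suffix):
  0 → (11, 'aab')
  1 → (12, 'ab')
  2 → (5, 'ababbbaab')
  3 → (7, 'abbbaab')
  4 → (0, 'abbbbababbbaab')
  5 → (13, 'b')
  6 → (10, 'baab')
  7 → (4, 'bababbbaab')
  8 → (6, 'babbbaab')
  9 → (9, 'bbaab')
  10 → (3, 'bbababbbaab')
  11 → (8, 'bbbaab')
  12 → (2, 'bbbababbbaab')
  13 → (1, 'bbbbababbbaab')

[11, 12, 5, 7, 0, 13, 10, 4, 6, 9, 3, 8, 2, 1]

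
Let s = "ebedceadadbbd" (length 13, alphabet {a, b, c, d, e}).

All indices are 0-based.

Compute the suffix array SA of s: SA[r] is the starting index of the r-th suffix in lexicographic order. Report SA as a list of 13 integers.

[6, 8, 10, 11, 1, 4, 12, 7, 9, 3, 5, 0, 2]

rank | idx | suffix
   0 |   6 | adadbbd
   1 |   8 | adbbd
   2 |  10 | bbd
   3 |  11 | bd
   4 |   1 | bedceadadbbd
   5 |   4 | ceadadbbd
   6 |  12 | d
   7 |   7 | dadbbd
   8 |   9 | dbbd
   9 |   3 | dceadadbbd
  10 |   5 | eadadbbd
  11 |   0 | ebedceadadbbd
  12 |   2 | edceadadbbd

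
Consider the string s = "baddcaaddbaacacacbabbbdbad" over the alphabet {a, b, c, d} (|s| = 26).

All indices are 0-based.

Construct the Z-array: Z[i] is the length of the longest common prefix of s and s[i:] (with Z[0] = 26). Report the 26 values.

Z[0]=26
i=1: i≥r, start 0; Z[1]=0
i=2: i≥r, start 0; Z[2]=0
i=3: i≥r, start 0; Z[3]=0
i=4: i≥r, start 0; Z[4]=0
i=5: i≥r, start 0; Z[5]=0
i=6: i≥r, start 0; Z[6]=0
i=7: i≥r, start 0; Z[7]=0
i=8: i≥r, start 0; Z[8]=0
i=9: i≥r, start 0; Z[9]=2 grow→box=[9,11)
i=10: min(r-i=1, Z[1]=0)=0; Z[10]=0
i=11: i≥r, start 0; Z[11]=0
i=12: i≥r, start 0; Z[12]=0
i=13: i≥r, start 0; Z[13]=0
i=14: i≥r, start 0; Z[14]=0
i=15: i≥r, start 0; Z[15]=0
i=16: i≥r, start 0; Z[16]=0
i=17: i≥r, start 0; Z[17]=2 grow→box=[17,19)
i=18: min(r-i=1, Z[1]=0)=0; Z[18]=0
i=19: i≥r, start 0; Z[19]=1 grow→box=[19,20)
i=20: i≥r, start 0; Z[20]=1 grow→box=[20,21)
i=21: i≥r, start 0; Z[21]=1 grow→box=[21,22)
i=22: i≥r, start 0; Z[22]=0
i=23: i≥r, start 0; Z[23]=3 grow→box=[23,26)
i=24: min(r-i=2, Z[1]=0)=0; Z[24]=0
i=25: min(r-i=1, Z[2]=0)=0; Z[25]=0

[26, 0, 0, 0, 0, 0, 0, 0, 0, 2, 0, 0, 0, 0, 0, 0, 0, 2, 0, 1, 1, 1, 0, 3, 0, 0]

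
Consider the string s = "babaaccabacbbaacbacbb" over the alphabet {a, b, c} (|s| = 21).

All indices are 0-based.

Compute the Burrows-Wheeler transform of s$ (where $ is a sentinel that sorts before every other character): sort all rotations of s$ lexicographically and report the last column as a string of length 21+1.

rank  rotation                last
    0  $babaaccabacbbaacbacbb  b
    1  aacbacbb$babaaccabacbb  b
    2  aaccabacbbaacbacbb$bab  b
    3  abaaccabacbbaacbacbb$b  b
    4  abacbbaacbacbb$babaacc  c
    5  acbacbb$babaaccabacbba  a
    6  acbb$babaaccabacbbaacb  b
    7  acbbaacbacbb$babaaccab  b
    8  accabacbbaacbacbb$baba  a
    9  b$babaaccabacbbaacbacb  b
   10  baacbacbb$babaaccabacb  b
   11  baaccabacbbaacbacbb$ba  a
   12  babaaccabacbbaacbacbb$  $
   13  bacbb$babaaccabacbbaac  c
   14  bacbbaacbacbb$babaacca  a
   15  bb$babaaccabacbbaacbac  c
   16  bbaacbacbb$babaaccabac  c
   17  cabacbbaacbacbb$babaac  c
   18  cbacbb$babaaccabacbbaa  a
   19  cbb$babaaccabacbbaacba  a
   20  cbbaacbacbb$babaaccaba  a
   21  ccabacbbaacbacbb$babaa  a

bbbbcabbabba$cacccaaaa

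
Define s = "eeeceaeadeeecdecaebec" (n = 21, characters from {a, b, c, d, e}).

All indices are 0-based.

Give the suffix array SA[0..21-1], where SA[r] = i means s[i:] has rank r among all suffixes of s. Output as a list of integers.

rank | idx | suffix
   0 |   7 | adeeecdecaebec
   1 |   5 | aeadeeecdecaebec
   2 |  16 | aebec
   3 |  18 | bec
   4 |  20 | c
   5 |  15 | caebec
   6 |  12 | cdecaebec
   7 |   3 | ceaeadeeecdecaebec
   8 |  13 | decaebec
   9 |   8 | deeecdecaebec
  10 |   6 | eadeeecdecaebec
  11 |   4 | eaeadeeecdecaebec
  12 |  17 | ebec
  13 |  19 | ec
  14 |  14 | ecaebec
  15 |  11 | ecdecaebec
  16 |   2 | eceaeadeeecdecaebec
  17 |  10 | eecdecaebec
  18 |   1 | eeceaeadeeecdecaebec
  19 |   9 | eeecdecaebec
  20 |   0 | eeeceaeadeeecdecaebec

[7, 5, 16, 18, 20, 15, 12, 3, 13, 8, 6, 4, 17, 19, 14, 11, 2, 10, 1, 9, 0]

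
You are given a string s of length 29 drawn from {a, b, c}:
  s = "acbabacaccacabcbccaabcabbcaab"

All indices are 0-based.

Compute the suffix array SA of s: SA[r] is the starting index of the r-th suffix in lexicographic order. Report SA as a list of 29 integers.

sorted suffixes:
  #0 SA[0]=26  'aab'
  #1 SA[1]=18  'aabcabbcaab'
  #2 SA[2]=27  'ab'
  #3 SA[3]=3  'abacaccacabcbccaabcabbcaab'
  #4 SA[4]=22  'abbcaab'
  #5 SA[5]=19  'abcabbcaab'
  #6 SA[6]=12  'abcbccaabcabbcaab'
  #7 SA[7]=10  'acabcbccaabcabbcaab'
  #8 SA[8]=5  'acaccacabcbccaabcabbcaab'
  #9 SA[9]=0  'acbabacaccacabcbccaabcabbcaab'
  #10 SA[10]=7  'accacabcbccaabcabbcaab'
  #11 SA[11]=28  'b'
  #12 SA[12]=2  'babacaccacabcbccaabcabbcaab'
  #13 SA[13]=4  'bacaccacabcbccaabcabbcaab'
  #14 SA[14]=23  'bbcaab'
  #15 SA[15]=24  'bcaab'
  #16 SA[16]=20  'bcabbcaab'
  #17 SA[17]=13  'bcbccaabcabbcaab'
  #18 SA[18]=15  'bccaabcabbcaab'
  #19 SA[19]=25  'caab'
  #20 SA[20]=17  'caabcabbcaab'
  #21 SA[21]=21  'cabbcaab'
  #22 SA[22]=11  'cabcbccaabcabbcaab'
  #23 SA[23]=9  'cacabcbccaabcabbcaab'
  #24 SA[24]=6  'caccacabcbccaabcabbcaab'
  #25 SA[25]=1  'cbabacaccacabcbccaabcabbcaab'
  #26 SA[26]=14  'cbccaabcabbcaab'
  #27 SA[27]=16  'ccaabcabbcaab'
  #28 SA[28]=8  'ccacabcbccaabcabbcaab'

[26, 18, 27, 3, 22, 19, 12, 10, 5, 0, 7, 28, 2, 4, 23, 24, 20, 13, 15, 25, 17, 21, 11, 9, 6, 1, 14, 16, 8]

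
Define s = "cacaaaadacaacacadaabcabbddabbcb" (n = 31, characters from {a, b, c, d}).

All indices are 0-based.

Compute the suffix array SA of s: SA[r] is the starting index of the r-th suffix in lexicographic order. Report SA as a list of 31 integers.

[3, 4, 17, 10, 5, 26, 21, 18, 1, 8, 11, 13, 15, 6, 30, 27, 22, 19, 28, 23, 2, 9, 20, 0, 12, 14, 29, 16, 25, 7, 24]

rank→(start, suffix):
  0 → (3, 'aaaadacaacacadaabcabbddabbcb')
  1 → (4, 'aaadacaacacadaabcabbddabbcb')
  2 → (17, 'aabcabbddabbcb')
  3 → (10, 'aacacadaabcabbddabbcb')
  4 → (5, 'aadacaacacadaabcabbddabbcb')
  5 → (26, 'abbcb')
  6 → (21, 'abbddabbcb')
  7 → (18, 'abcabbddabbcb')
  8 → (1, 'acaaaadacaacacadaabcabbddabbcb')
  9 → (8, 'acaacacadaabcabbddabbcb')
  10 → (11, 'acacadaabcabbddabbcb')
  11 → (13, 'acadaabcabbddabbcb')
  12 → (15, 'adaabcabbddabbcb')
  13 → (6, 'adacaacacadaabcabbddabbcb')
  14 → (30, 'b')
  15 → (27, 'bbcb')
  16 → (22, 'bbddabbcb')
  17 → (19, 'bcabbddabbcb')
  18 → (28, 'bcb')
  19 → (23, 'bddabbcb')
  20 → (2, 'caaaadacaacacadaabcabbddabbcb')
  21 → (9, 'caacacadaabcabbddabbcb')
  22 → (20, 'cabbddabbcb')
  23 → (0, 'cacaaaadacaacacadaabcabbddabbcb')
  24 → (12, 'cacadaabcabbddabbcb')
  25 → (14, 'cadaabcabbddabbcb')
  26 → (29, 'cb')
  27 → (16, 'daabcabbddabbcb')
  28 → (25, 'dabbcb')
  29 → (7, 'dacaacacadaabcabbddabbcb')
  30 → (24, 'ddabbcb')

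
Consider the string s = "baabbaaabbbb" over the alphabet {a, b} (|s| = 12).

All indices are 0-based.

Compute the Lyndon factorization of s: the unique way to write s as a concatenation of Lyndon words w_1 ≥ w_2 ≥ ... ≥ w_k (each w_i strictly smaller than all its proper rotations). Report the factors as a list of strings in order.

emit factor 1: 'b' (i=0, period=1)
emit factor 2: 'aabb' (i=1, period=4)
emit factor 3: 'aaabbbb' (i=5, period=7)

["b", "aabb", "aaabbbb"]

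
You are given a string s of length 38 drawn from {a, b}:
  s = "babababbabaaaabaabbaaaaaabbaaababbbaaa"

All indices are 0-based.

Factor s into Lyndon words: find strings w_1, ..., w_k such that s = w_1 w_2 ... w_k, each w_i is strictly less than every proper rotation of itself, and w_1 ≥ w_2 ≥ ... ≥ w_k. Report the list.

["b", "abababb", "ab", "aaaabaabb", "aaaaaabbaaababbb", "a", "a", "a"]

emit factor 1: 'b' (i=0, period=1)
emit factor 2: 'abababb' (i=1, period=7)
emit factor 3: 'ab' (i=8, period=2)
emit factor 4: 'aaaabaabb' (i=10, period=9)
emit factor 5: 'aaaaaabbaaababbb' (i=19, period=16)
emit factor 6: 'a' (i=35, period=1)
emit factor 7: 'a' (i=36, period=1)
emit factor 8: 'a' (i=37, period=1)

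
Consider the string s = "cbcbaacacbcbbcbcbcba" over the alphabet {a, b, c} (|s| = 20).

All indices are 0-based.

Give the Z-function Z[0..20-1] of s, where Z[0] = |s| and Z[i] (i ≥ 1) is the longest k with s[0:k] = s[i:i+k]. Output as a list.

[20, 0, 2, 0, 0, 0, 1, 0, 4, 0, 2, 0, 0, 4, 0, 5, 0, 2, 0, 0]

Z[0]=20
i=1: i≥r, start 0; Z[1]=0
i=2: i≥r, start 0; Z[2]=2 grow→box=[2,4)
i=3: min(r-i=1, Z[1]=0)=0; Z[3]=0
i=4: i≥r, start 0; Z[4]=0
i=5: i≥r, start 0; Z[5]=0
i=6: i≥r, start 0; Z[6]=1 grow→box=[6,7)
i=7: i≥r, start 0; Z[7]=0
i=8: i≥r, start 0; Z[8]=4 grow→box=[8,12)
i=9: min(r-i=3, Z[1]=0)=0; Z[9]=0
i=10: min(r-i=2, Z[2]=2)=2; Z[10]=2
i=11: min(r-i=1, Z[3]=0)=0; Z[11]=0
i=12: i≥r, start 0; Z[12]=0
i=13: i≥r, start 0; Z[13]=4 grow→box=[13,17)
i=14: min(r-i=3, Z[1]=0)=0; Z[14]=0
i=15: min(r-i=2, Z[2]=2)=2; Z[15]=5 grow→box=[15,20)
i=16: min(r-i=4, Z[1]=0)=0; Z[16]=0
i=17: min(r-i=3, Z[2]=2)=2; Z[17]=2
i=18: min(r-i=2, Z[3]=0)=0; Z[18]=0
i=19: min(r-i=1, Z[4]=0)=0; Z[19]=0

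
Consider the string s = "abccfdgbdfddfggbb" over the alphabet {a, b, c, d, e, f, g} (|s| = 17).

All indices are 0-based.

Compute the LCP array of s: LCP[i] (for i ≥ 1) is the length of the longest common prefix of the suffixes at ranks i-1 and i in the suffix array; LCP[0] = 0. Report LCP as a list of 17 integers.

[0, 0, 1, 1, 1, 0, 1, 0, 1, 2, 1, 0, 2, 1, 0, 2, 1]

sorted suffixes:
  #0 SA[0]=0  'abccfdgbdfddfggbb'
  #1 SA[1]=16  'b'
  #2 SA[2]=15  'bb'
  #3 SA[3]=1  'bccfdgbdfddfggbb'
  #4 SA[4]=7  'bdfddfggbb'
  #5 SA[5]=2  'ccfdgbdfddfggbb'
  #6 SA[6]=3  'cfdgbdfddfggbb'
  #7 SA[7]=10  'ddfggbb'
  #8 SA[8]=8  'dfddfggbb'
  #9 SA[9]=11  'dfggbb'
  #10 SA[10]=5  'dgbdfddfggbb'
  #11 SA[11]=9  'fddfggbb'
  #12 SA[12]=4  'fdgbdfddfggbb'
  #13 SA[13]=12  'fggbb'
  #14 SA[14]=14  'gbb'
  #15 SA[15]=6  'gbdfddfggbb'
  #16 SA[16]=13  'ggbb'

SA = [0, 16, 15, 1, 7, 2, 3, 10, 8, 11, 5, 9, 4, 12, 14, 6, 13]
i: (SA[i-1],SA[i]) lcp shared
  1: (0,16) 0 ''
  2: (16,15) 1 'b'
  3: (15,1) 1 'b'
  4: (1,7) 1 'b'
  5: (7,2) 0 ''
  6: (2,3) 1 'c'
  7: (3,10) 0 ''
  8: (10,8) 1 'd'
  9: (8,11) 2 'df'
  10: (11,5) 1 'd'
  11: (5,9) 0 ''
  12: (9,4) 2 'fd'
  13: (4,12) 1 'f'
  14: (12,14) 0 ''
  15: (14,6) 2 'gb'
  16: (6,13) 1 'g'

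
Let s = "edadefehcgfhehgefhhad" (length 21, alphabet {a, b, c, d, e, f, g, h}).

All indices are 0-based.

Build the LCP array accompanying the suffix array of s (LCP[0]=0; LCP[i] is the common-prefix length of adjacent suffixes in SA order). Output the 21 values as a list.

[0, 2, 0, 0, 1, 1, 0, 1, 2, 1, 2, 0, 1, 2, 0, 1, 0, 1, 1, 1, 1]

rank | idx | suffix
   0 |  19 | ad
   1 |   2 | adefehcgfhehgefhhad
   2 |   8 | cgfhehgefhhad
   3 |  20 | d
   4 |   1 | dadefehcgfhehgefhhad
   5 |   3 | defehcgfhehgefhhad
   6 |   0 | edadefehcgfhehgefhhad
   7 |   4 | efehcgfhehgefhhad
   8 |  15 | efhhad
   9 |   6 | ehcgfhehgefhhad
  10 |  12 | ehgefhhad
  11 |   5 | fehcgfhehgefhhad
  12 |  10 | fhehgefhhad
  13 |  16 | fhhad
  14 |  14 | gefhhad
  15 |   9 | gfhehgefhhad
  16 |  18 | had
  17 |   7 | hcgfhehgefhhad
  18 |  11 | hehgefhhad
  19 |  13 | hgefhhad
  20 |  17 | hhad

SA = [19, 2, 8, 20, 1, 3, 0, 4, 15, 6, 12, 5, 10, 16, 14, 9, 18, 7, 11, 13, 17]
rank  pair      lcp
   1  s[19:],s[2:]  2  'ad'
   2  s[2:],s[8:]  0  ''
   3  s[8:],s[20:]  0  ''
   4  s[20:],s[1:]  1  'd'
   5  s[1:],s[3:]  1  'd'
   6  s[3:],s[0:]  0  ''
   7  s[0:],s[4:]  1  'e'
   8  s[4:],s[15:]  2  'ef'
   9  s[15:],s[6:]  1  'e'
  10  s[6:],s[12:]  2  'eh'
  11  s[12:],s[5:]  0  ''
  12  s[5:],s[10:]  1  'f'
  13  s[10:],s[16:]  2  'fh'
  14  s[16:],s[14:]  0  ''
  15  s[14:],s[9:]  1  'g'
  16  s[9:],s[18:]  0  ''
  17  s[18:],s[7:]  1  'h'
  18  s[7:],s[11:]  1  'h'
  19  s[11:],s[13:]  1  'h'
  20  s[13:],s[17:]  1  'h'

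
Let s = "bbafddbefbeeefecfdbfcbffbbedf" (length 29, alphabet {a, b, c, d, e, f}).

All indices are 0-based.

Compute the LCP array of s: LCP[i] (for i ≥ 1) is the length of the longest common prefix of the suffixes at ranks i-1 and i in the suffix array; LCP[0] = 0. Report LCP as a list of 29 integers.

rank | idx | suffix
   0 |   2 | afddbefbeeefecfdbfcbffbbedf
   1 |   1 | bafddbefbeeefecfdbfcbffbbedf
   2 |   0 | bbafddbefbeeefecfdbfcbffbbedf
   3 |  24 | bbedf
   4 |  25 | bedf
   5 |   9 | beeefecfdbfcbffbbedf
   6 |   6 | befbeeefecfdbfcbffbbedf
   7 |  18 | bfcbffbbedf
   8 |  21 | bffbbedf
   9 |  20 | cbffbbedf
  10 |  15 | cfdbfcbffbbedf
  11 |   5 | dbefbeeefecfdbfcbffbbedf
  12 |  17 | dbfcbffbbedf
  13 |   4 | ddbefbeeefecfdbfcbffbbedf
  14 |  27 | df
  15 |  14 | ecfdbfcbffbbedf
  16 |  26 | edf
  17 |  10 | eeefecfdbfcbffbbedf
  18 |  11 | eefecfdbfcbffbbedf
  19 |   7 | efbeeefecfdbfcbffbbedf
  20 |  12 | efecfdbfcbffbbedf
  21 |  28 | f
  22 |  23 | fbbedf
  23 |   8 | fbeeefecfdbfcbffbbedf
  24 |  19 | fcbffbbedf
  25 |  16 | fdbfcbffbbedf
  26 |   3 | fddbefbeeefecfdbfcbffbbedf
  27 |  13 | fecfdbfcbffbbedf
  28 |  22 | ffbbedf

SA = [2, 1, 0, 24, 25, 9, 6, 18, 21, 20, 15, 5, 17, 4, 27, 14, 26, 10, 11, 7, 12, 28, 23, 8, 19, 16, 3, 13, 22]
[i] adj suffixes → lcp
  [1] 2/1 → 0 ('')
  [2] 1/0 → 1 ('b')
  [3] 0/24 → 2 ('bb')
  [4] 24/25 → 1 ('b')
  [5] 25/9 → 2 ('be')
  [6] 9/6 → 2 ('be')
  [7] 6/18 → 1 ('b')
  [8] 18/21 → 2 ('bf')
  [9] 21/20 → 0 ('')
  [10] 20/15 → 1 ('c')
  [11] 15/5 → 0 ('')
  [12] 5/17 → 2 ('db')
  [13] 17/4 → 1 ('d')
  [14] 4/27 → 1 ('d')
  [15] 27/14 → 0 ('')
  [16] 14/26 → 1 ('e')
  [17] 26/10 → 1 ('e')
  [18] 10/11 → 2 ('ee')
  [19] 11/7 → 1 ('e')
  [20] 7/12 → 2 ('ef')
  [21] 12/28 → 0 ('')
  [22] 28/23 → 1 ('f')
  [23] 23/8 → 2 ('fb')
  [24] 8/19 → 1 ('f')
  [25] 19/16 → 1 ('f')
  [26] 16/3 → 2 ('fd')
  [27] 3/13 → 1 ('f')
  [28] 13/22 → 1 ('f')

[0, 0, 1, 2, 1, 2, 2, 1, 2, 0, 1, 0, 2, 1, 1, 0, 1, 1, 2, 1, 2, 0, 1, 2, 1, 1, 2, 1, 1]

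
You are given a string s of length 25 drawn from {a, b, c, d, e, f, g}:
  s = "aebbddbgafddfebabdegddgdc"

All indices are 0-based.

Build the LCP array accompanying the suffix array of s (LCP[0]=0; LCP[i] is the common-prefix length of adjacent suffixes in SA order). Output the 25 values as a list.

[0, 1, 1, 0, 1, 1, 2, 1, 0, 0, 1, 1, 2, 2, 1, 1, 1, 0, 2, 1, 0, 1, 0, 1, 2]

rank | idx | suffix
   0 |  15 | abdegddgdc
   1 |   0 | aebbddbgafddfebabdegddgdc
   2 |   8 | afddfebabdegddgdc
   3 |  14 | babdegddgdc
   4 |   2 | bbddbgafddfebabdegddgdc
   5 |   3 | bddbgafddfebabdegddgdc
   6 |  16 | bdegddgdc
   7 |   6 | bgafddfebabdegddgdc
   8 |  24 | c
   9 |   5 | dbgafddfebabdegddgdc
  10 |  23 | dc
  11 |   4 | ddbgafddfebabdegddgdc
  12 |  10 | ddfebabdegddgdc
  13 |  20 | ddgdc
  14 |  17 | degddgdc
  15 |  11 | dfebabdegddgdc
  16 |  21 | dgdc
  17 |  13 | ebabdegddgdc
  18 |   1 | ebbddbgafddfebabdegddgdc
  19 |  18 | egddgdc
  20 |   9 | fddfebabdegddgdc
  21 |  12 | febabdegddgdc
  22 |   7 | gafddfebabdegddgdc
  23 |  22 | gdc
  24 |  19 | gddgdc

SA = [15, 0, 8, 14, 2, 3, 16, 6, 24, 5, 23, 4, 10, 20, 17, 11, 21, 13, 1, 18, 9, 12, 7, 22, 19]
i: (SA[i-1],SA[i]) lcp shared
  1: (15,0) 1 'a'
  2: (0,8) 1 'a'
  3: (8,14) 0 ''
  4: (14,2) 1 'b'
  5: (2,3) 1 'b'
  6: (3,16) 2 'bd'
  7: (16,6) 1 'b'
  8: (6,24) 0 ''
  9: (24,5) 0 ''
  10: (5,23) 1 'd'
  11: (23,4) 1 'd'
  12: (4,10) 2 'dd'
  13: (10,20) 2 'dd'
  14: (20,17) 1 'd'
  15: (17,11) 1 'd'
  16: (11,21) 1 'd'
  17: (21,13) 0 ''
  18: (13,1) 2 'eb'
  19: (1,18) 1 'e'
  20: (18,9) 0 ''
  21: (9,12) 1 'f'
  22: (12,7) 0 ''
  23: (7,22) 1 'g'
  24: (22,19) 2 'gd'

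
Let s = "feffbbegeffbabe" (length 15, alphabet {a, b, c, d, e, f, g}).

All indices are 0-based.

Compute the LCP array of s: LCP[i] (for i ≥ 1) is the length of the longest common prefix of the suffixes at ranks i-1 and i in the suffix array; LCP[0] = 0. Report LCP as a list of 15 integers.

[0, 0, 1, 1, 2, 0, 1, 4, 1, 0, 2, 1, 1, 3, 0]

sorted suffixes:
  #0 SA[0]=12  'abe'
  #1 SA[1]=11  'babe'
  #2 SA[2]=4  'bbegeffbabe'
  #3 SA[3]=13  'be'
  #4 SA[4]=5  'begeffbabe'
  #5 SA[5]=14  'e'
  #6 SA[6]=8  'effbabe'
  #7 SA[7]=1  'effbbegeffbabe'
  #8 SA[8]=6  'egeffbabe'
  #9 SA[9]=10  'fbabe'
  #10 SA[10]=3  'fbbegeffbabe'
  #11 SA[11]=0  'feffbbegeffbabe'
  #12 SA[12]=9  'ffbabe'
  #13 SA[13]=2  'ffbbegeffbabe'
  #14 SA[14]=7  'geffbabe'

SA = [12, 11, 4, 13, 5, 14, 8, 1, 6, 10, 3, 0, 9, 2, 7]
[i] adj suffixes → lcp
  [1] 12/11 → 0 ('')
  [2] 11/4 → 1 ('b')
  [3] 4/13 → 1 ('b')
  [4] 13/5 → 2 ('be')
  [5] 5/14 → 0 ('')
  [6] 14/8 → 1 ('e')
  [7] 8/1 → 4 ('effb')
  [8] 1/6 → 1 ('e')
  [9] 6/10 → 0 ('')
  [10] 10/3 → 2 ('fb')
  [11] 3/0 → 1 ('f')
  [12] 0/9 → 1 ('f')
  [13] 9/2 → 3 ('ffb')
  [14] 2/7 → 0 ('')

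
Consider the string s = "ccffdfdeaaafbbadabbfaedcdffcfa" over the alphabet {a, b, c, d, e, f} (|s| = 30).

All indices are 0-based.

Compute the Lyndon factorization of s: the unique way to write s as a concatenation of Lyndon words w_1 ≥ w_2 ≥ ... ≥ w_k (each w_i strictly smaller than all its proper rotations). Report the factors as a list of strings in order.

emit factor 1: 'ccffdfde' (i=0, period=8)
emit factor 2: 'aaafbbadabbfaedcdffcf' (i=8, period=21)
emit factor 3: 'a' (i=29, period=1)

["ccffdfde", "aaafbbadabbfaedcdffcf", "a"]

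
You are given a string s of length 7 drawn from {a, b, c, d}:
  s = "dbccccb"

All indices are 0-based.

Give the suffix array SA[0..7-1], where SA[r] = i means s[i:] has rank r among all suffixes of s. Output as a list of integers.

rank | idx | suffix
   0 |   6 | b
   1 |   1 | bccccb
   2 |   5 | cb
   3 |   4 | ccb
   4 |   3 | cccb
   5 |   2 | ccccb
   6 |   0 | dbccccb

[6, 1, 5, 4, 3, 2, 0]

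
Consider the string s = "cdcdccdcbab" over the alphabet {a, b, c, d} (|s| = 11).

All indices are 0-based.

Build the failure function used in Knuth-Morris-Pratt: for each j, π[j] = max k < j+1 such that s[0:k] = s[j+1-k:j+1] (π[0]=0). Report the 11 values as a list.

π[0] = 0
j=1 s[j]='d': π[1]=0 (border '')
j=2 s[j]='c': π[2]=1 (border 'c')
j=3 s[j]='d': π[3]=2 (border 'cd')
j=4 s[j]='c': π[4]=3 (border 'cdc')
j=5 s[j]='c': k: 3→1→0; π[5]=1 (border 'c')
j=6 s[j]='d': π[6]=2 (border 'cd')
j=7 s[j]='c': π[7]=3 (border 'cdc')
j=8 s[j]='b': k: 3→1→0; π[8]=0 (border '')
j=9 s[j]='a': π[9]=0 (border '')
j=10 s[j]='b': π[10]=0 (border '')

[0, 0, 1, 2, 3, 1, 2, 3, 0, 0, 0]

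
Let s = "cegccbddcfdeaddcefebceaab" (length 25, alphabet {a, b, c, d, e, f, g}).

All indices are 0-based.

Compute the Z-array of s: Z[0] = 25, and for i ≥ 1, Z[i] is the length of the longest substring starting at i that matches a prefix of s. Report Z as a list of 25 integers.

[25, 0, 0, 1, 1, 0, 0, 0, 1, 0, 0, 0, 0, 0, 0, 2, 0, 0, 0, 0, 2, 0, 0, 0, 0]

Z[0]=25
i=1: fresh scan; Z[1]=0
i=2: fresh scan; Z[2]=0
i=3: fresh scan; Z[3]=1 grow→box=[3,4)
i=4: fresh scan; Z[4]=1 grow→box=[4,5)
i=5: fresh scan; Z[5]=0
i=6: fresh scan; Z[6]=0
i=7: fresh scan; Z[7]=0
i=8: fresh scan; Z[8]=1 grow→box=[8,9)
i=9: fresh scan; Z[9]=0
i=10: fresh scan; Z[10]=0
i=11: fresh scan; Z[11]=0
i=12: fresh scan; Z[12]=0
i=13: fresh scan; Z[13]=0
i=14: fresh scan; Z[14]=0
i=15: fresh scan; Z[15]=2 grow→box=[15,17)
i=16: min(r-i=1, Z[1]=0)=0; Z[16]=0
i=17: fresh scan; Z[17]=0
i=18: fresh scan; Z[18]=0
i=19: fresh scan; Z[19]=0
i=20: fresh scan; Z[20]=2 grow→box=[20,22)
i=21: min(r-i=1, Z[1]=0)=0; Z[21]=0
i=22: fresh scan; Z[22]=0
i=23: fresh scan; Z[23]=0
i=24: fresh scan; Z[24]=0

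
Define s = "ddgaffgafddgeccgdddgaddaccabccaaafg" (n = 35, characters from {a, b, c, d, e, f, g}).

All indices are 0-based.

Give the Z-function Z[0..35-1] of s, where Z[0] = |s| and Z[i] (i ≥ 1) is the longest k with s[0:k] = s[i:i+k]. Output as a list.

Z[0]=35
i=1: fresh scan; Z[1]=1 grow→box=[1,2)
i=2: fresh scan; Z[2]=0
i=3: fresh scan; Z[3]=0
i=4: fresh scan; Z[4]=0
i=5: fresh scan; Z[5]=0
i=6: fresh scan; Z[6]=0
i=7: fresh scan; Z[7]=0
i=8: fresh scan; Z[8]=0
i=9: fresh scan; Z[9]=3 grow→box=[9,12)
i=10: min(r-i=2, Z[1]=1)=1; Z[10]=1
i=11: min(r-i=1, Z[2]=0)=0; Z[11]=0
i=12: fresh scan; Z[12]=0
i=13: fresh scan; Z[13]=0
i=14: fresh scan; Z[14]=0
i=15: fresh scan; Z[15]=0
i=16: fresh scan; Z[16]=2 grow→box=[16,18)
i=17: min(r-i=1, Z[1]=1)=1; Z[17]=4 grow→box=[17,21)
i=18: min(r-i=3, Z[1]=1)=1; Z[18]=1
i=19: min(r-i=2, Z[2]=0)=0; Z[19]=0
i=20: min(r-i=1, Z[3]=0)=0; Z[20]=0
i=21: fresh scan; Z[21]=2 grow→box=[21,23)
i=22: min(r-i=1, Z[1]=1)=1; Z[22]=1
i=23: fresh scan; Z[23]=0
i=24: fresh scan; Z[24]=0
i=25: fresh scan; Z[25]=0
i=26: fresh scan; Z[26]=0
i=27: fresh scan; Z[27]=0
i=28: fresh scan; Z[28]=0
i=29: fresh scan; Z[29]=0
i=30: fresh scan; Z[30]=0
i=31: fresh scan; Z[31]=0
i=32: fresh scan; Z[32]=0
i=33: fresh scan; Z[33]=0
i=34: fresh scan; Z[34]=0

[35, 1, 0, 0, 0, 0, 0, 0, 0, 3, 1, 0, 0, 0, 0, 0, 2, 4, 1, 0, 0, 2, 1, 0, 0, 0, 0, 0, 0, 0, 0, 0, 0, 0, 0]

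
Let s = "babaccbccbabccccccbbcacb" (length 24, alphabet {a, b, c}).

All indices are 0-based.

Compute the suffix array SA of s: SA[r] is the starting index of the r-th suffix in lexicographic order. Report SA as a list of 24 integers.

rank→(start, suffix):
  0 → (1, 'abaccbccbabccccccbbcacb')
  1 → (10, 'abccccccbbcacb')
  2 → (21, 'acb')
  3 → (3, 'accbccbabccccccbbcacb')
  4 → (23, 'b')
  5 → (0, 'babaccbccbabccccccbbcacb')
  6 → (9, 'babccccccbbcacb')
  7 → (2, 'baccbccbabccccccbbcacb')
  8 → (18, 'bbcacb')
  9 → (19, 'bcacb')
  10 → (6, 'bccbabccccccbbcacb')
  11 → (11, 'bccccccbbcacb')
  12 → (20, 'cacb')
  13 → (22, 'cb')
  14 → (8, 'cbabccccccbbcacb')
  15 → (17, 'cbbcacb')
  16 → (5, 'cbccbabccccccbbcacb')
  17 → (7, 'ccbabccccccbbcacb')
  18 → (16, 'ccbbcacb')
  19 → (4, 'ccbccbabccccccbbcacb')
  20 → (15, 'cccbbcacb')
  21 → (14, 'ccccbbcacb')
  22 → (13, 'cccccbbcacb')
  23 → (12, 'ccccccbbcacb')

[1, 10, 21, 3, 23, 0, 9, 2, 18, 19, 6, 11, 20, 22, 8, 17, 5, 7, 16, 4, 15, 14, 13, 12]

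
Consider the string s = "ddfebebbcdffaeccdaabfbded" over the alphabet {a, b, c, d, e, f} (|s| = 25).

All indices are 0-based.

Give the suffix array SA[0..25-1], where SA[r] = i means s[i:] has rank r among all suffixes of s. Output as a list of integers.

[17, 18, 12, 6, 7, 21, 4, 19, 14, 15, 8, 24, 16, 0, 22, 1, 9, 5, 3, 13, 23, 11, 20, 2, 10]

sorted suffixes:
  #0 SA[0]=17  'aabfbded'
  #1 SA[1]=18  'abfbded'
  #2 SA[2]=12  'aeccdaabfbded'
  #3 SA[3]=6  'bbcdffaeccdaabfbded'
  #4 SA[4]=7  'bcdffaeccdaabfbded'
  #5 SA[5]=21  'bded'
  #6 SA[6]=4  'bebbcdffaeccdaabfbded'
  #7 SA[7]=19  'bfbded'
  #8 SA[8]=14  'ccdaabfbded'
  #9 SA[9]=15  'cdaabfbded'
  #10 SA[10]=8  'cdffaeccdaabfbded'
  #11 SA[11]=24  'd'
  #12 SA[12]=16  'daabfbded'
  #13 SA[13]=0  'ddfebebbcdffaeccdaabfbded'
  #14 SA[14]=22  'ded'
  #15 SA[15]=1  'dfebebbcdffaeccdaabfbded'
  #16 SA[16]=9  'dffaeccdaabfbded'
  #17 SA[17]=5  'ebbcdffaeccdaabfbded'
  #18 SA[18]=3  'ebebbcdffaeccdaabfbded'
  #19 SA[19]=13  'eccdaabfbded'
  #20 SA[20]=23  'ed'
  #21 SA[21]=11  'faeccdaabfbded'
  #22 SA[22]=20  'fbded'
  #23 SA[23]=2  'febebbcdffaeccdaabfbded'
  #24 SA[24]=10  'ffaeccdaabfbded'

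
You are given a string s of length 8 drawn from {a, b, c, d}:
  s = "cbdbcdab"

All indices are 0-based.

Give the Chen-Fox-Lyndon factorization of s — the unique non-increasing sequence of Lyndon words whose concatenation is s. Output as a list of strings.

["c", "bd", "bcd", "ab"]

emit factor 1: 'c' (i=0, period=1)
emit factor 2: 'bd' (i=1, period=2)
emit factor 3: 'bcd' (i=3, period=3)
emit factor 4: 'ab' (i=6, period=2)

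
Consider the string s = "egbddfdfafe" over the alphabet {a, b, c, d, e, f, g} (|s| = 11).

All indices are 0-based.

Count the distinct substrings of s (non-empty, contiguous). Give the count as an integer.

60

rank | idx | suffix
   0 |   8 | afe
   1 |   2 | bddfdfafe
   2 |   3 | ddfdfafe
   3 |   6 | dfafe
   4 |   4 | dfdfafe
   5 |  10 | e
   6 |   0 | egbddfdfafe
   7 |   7 | fafe
   8 |   5 | fdfafe
   9 |   9 | fe
  10 |   1 | gbddfdfafe

SA = [8, 2, 3, 6, 4, 10, 0, 7, 5, 9, 1]
[i] adj suffixes → lcp
  [1] 8/2 → 0 ('')
  [2] 2/3 → 0 ('')
  [3] 3/6 → 1 ('d')
  [4] 6/4 → 2 ('df')
  [5] 4/10 → 0 ('')
  [6] 10/0 → 1 ('e')
  [7] 0/7 → 0 ('')
  [8] 7/5 → 1 ('f')
  [9] 5/9 → 1 ('f')
  [10] 9/1 → 0 ('')

n(n+1)/2 = 11·12/2 = 66
Σ LCP = 0 + 0 + 0 + 1 + 2 + 0 + 1 + 0 + 1 + 1 + 0 = 6
distinct = 66 − 6 = 60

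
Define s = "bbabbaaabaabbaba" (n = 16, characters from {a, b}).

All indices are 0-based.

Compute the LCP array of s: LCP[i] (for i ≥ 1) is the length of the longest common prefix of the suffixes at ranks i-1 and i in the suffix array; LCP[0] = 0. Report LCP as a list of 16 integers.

[0, 1, 2, 3, 1, 3, 2, 4, 0, 2, 3, 2, 3, 1, 3, 4]

rank→(start, suffix):
  0 → (15, 'a')
  1 → (5, 'aaabaabbaba')
  2 → (6, 'aabaabbaba')
  3 → (9, 'aabbaba')
  4 → (13, 'aba')
  5 → (7, 'abaabbaba')
  6 → (2, 'abbaaabaabbaba')
  7 → (10, 'abbaba')
  8 → (14, 'ba')
  9 → (4, 'baaabaabbaba')
  10 → (8, 'baabbaba')
  11 → (12, 'baba')
  12 → (1, 'babbaaabaabbaba')
  13 → (3, 'bbaaabaabbaba')
  14 → (11, 'bbaba')
  15 → (0, 'bbabbaaabaabbaba')

SA = [15, 5, 6, 9, 13, 7, 2, 10, 14, 4, 8, 12, 1, 3, 11, 0]
rank  pair      lcp
   1  s[15:],s[5:]  1  'a'
   2  s[5:],s[6:]  2  'aa'
   3  s[6:],s[9:]  3  'aab'
   4  s[9:],s[13:]  1  'a'
   5  s[13:],s[7:]  3  'aba'
   6  s[7:],s[2:]  2  'ab'
   7  s[2:],s[10:]  4  'abba'
   8  s[10:],s[14:]  0  ''
   9  s[14:],s[4:]  2  'ba'
  10  s[4:],s[8:]  3  'baa'
  11  s[8:],s[12:]  2  'ba'
  12  s[12:],s[1:]  3  'bab'
  13  s[1:],s[3:]  1  'b'
  14  s[3:],s[11:]  3  'bba'
  15  s[11:],s[0:]  4  'bbab'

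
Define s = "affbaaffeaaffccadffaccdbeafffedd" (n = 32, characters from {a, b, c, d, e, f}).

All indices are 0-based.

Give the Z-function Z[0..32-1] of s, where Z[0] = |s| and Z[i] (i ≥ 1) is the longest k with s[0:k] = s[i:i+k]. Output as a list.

Z[0]=32
i=1: fresh scan; Z[1]=0
i=2: fresh scan; Z[2]=0
i=3: fresh scan; Z[3]=0
i=4: fresh scan; Z[4]=1 scan→box=[4,5)
i=5: fresh scan; Z[5]=3 scan→box=[5,8)
i=6: min(r-i=2, Z[1]=0)=0; Z[6]=0
i=7: min(r-i=1, Z[2]=0)=0; Z[7]=0
i=8: fresh scan; Z[8]=0
i=9: fresh scan; Z[9]=1 scan→box=[9,10)
i=10: fresh scan; Z[10]=3 scan→box=[10,13)
i=11: min(r-i=2, Z[1]=0)=0; Z[11]=0
i=12: min(r-i=1, Z[2]=0)=0; Z[12]=0
i=13: fresh scan; Z[13]=0
i=14: fresh scan; Z[14]=0
i=15: fresh scan; Z[15]=1 scan→box=[15,16)
i=16: fresh scan; Z[16]=0
i=17: fresh scan; Z[17]=0
i=18: fresh scan; Z[18]=0
i=19: fresh scan; Z[19]=1 scan→box=[19,20)
i=20: fresh scan; Z[20]=0
i=21: fresh scan; Z[21]=0
i=22: fresh scan; Z[22]=0
i=23: fresh scan; Z[23]=0
i=24: fresh scan; Z[24]=0
i=25: fresh scan; Z[25]=3 scan→box=[25,28)
i=26: min(r-i=2, Z[1]=0)=0; Z[26]=0
i=27: min(r-i=1, Z[2]=0)=0; Z[27]=0
i=28: fresh scan; Z[28]=0
i=29: fresh scan; Z[29]=0
i=30: fresh scan; Z[30]=0
i=31: fresh scan; Z[31]=0

[32, 0, 0, 0, 1, 3, 0, 0, 0, 1, 3, 0, 0, 0, 0, 1, 0, 0, 0, 1, 0, 0, 0, 0, 0, 3, 0, 0, 0, 0, 0, 0]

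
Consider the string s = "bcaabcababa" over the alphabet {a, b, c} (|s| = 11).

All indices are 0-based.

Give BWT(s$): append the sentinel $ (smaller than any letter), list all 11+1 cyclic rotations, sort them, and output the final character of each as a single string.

abcbcaaa$abb

rank  rotation      last
    0  $bcaabcababa  a
    1  a$bcaabcabab  b
    2  aabcababa$bc  c
    3  aba$bcaabcab  b
    4  ababa$bcaabc  c
    5  abcababa$bca  a
    6  ba$bcaabcaba  a
    7  baba$bcaabca  a
    8  bcaabcababa$  $
    9  bcababa$bcaa  a
   10  caabcababa$b  b
   11  cababa$bcaab  b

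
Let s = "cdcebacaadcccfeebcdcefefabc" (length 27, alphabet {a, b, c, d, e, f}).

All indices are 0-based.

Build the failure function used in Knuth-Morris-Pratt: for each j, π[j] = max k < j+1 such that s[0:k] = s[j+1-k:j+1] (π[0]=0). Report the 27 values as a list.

[0, 0, 1, 0, 0, 0, 1, 0, 0, 0, 1, 1, 1, 0, 0, 0, 0, 1, 2, 3, 4, 0, 0, 0, 0, 0, 1]

π[0] = 0
j=1 s[j]='d': π[1]=0 (border '')
j=2 s[j]='c': π[2]=1 (border 'c')
j=3 s[j]='e': k: 1→0; π[3]=0 (border '')
j=4 s[j]='b': π[4]=0 (border '')
j=5 s[j]='a': π[5]=0 (border '')
j=6 s[j]='c': π[6]=1 (border 'c')
j=7 s[j]='a': k: 1→0; π[7]=0 (border '')
j=8 s[j]='a': π[8]=0 (border '')
j=9 s[j]='d': π[9]=0 (border '')
j=10 s[j]='c': π[10]=1 (border 'c')
j=11 s[j]='c': k: 1→0; π[11]=1 (border 'c')
j=12 s[j]='c': k: 1→0; π[12]=1 (border 'c')
j=13 s[j]='f': k: 1→0; π[13]=0 (border '')
j=14 s[j]='e': π[14]=0 (border '')
j=15 s[j]='e': π[15]=0 (border '')
j=16 s[j]='b': π[16]=0 (border '')
j=17 s[j]='c': π[17]=1 (border 'c')
j=18 s[j]='d': π[18]=2 (border 'cd')
j=19 s[j]='c': π[19]=3 (border 'cdc')
j=20 s[j]='e': π[20]=4 (border 'cdce')
j=21 s[j]='f': k: 4→0; π[21]=0 (border '')
j=22 s[j]='e': π[22]=0 (border '')
j=23 s[j]='f': π[23]=0 (border '')
j=24 s[j]='a': π[24]=0 (border '')
j=25 s[j]='b': π[25]=0 (border '')
j=26 s[j]='c': π[26]=1 (border 'c')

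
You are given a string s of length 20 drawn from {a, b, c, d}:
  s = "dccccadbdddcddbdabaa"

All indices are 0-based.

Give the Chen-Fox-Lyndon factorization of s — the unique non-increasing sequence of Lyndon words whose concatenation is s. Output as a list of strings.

["d", "c", "c", "c", "c", "adbdddcddbd", "ab", "a", "a"]

emit factor 1: 'd' (i=0, period=1)
emit factor 2: 'c' (i=1, period=1)
emit factor 3: 'c' (i=2, period=1)
emit factor 4: 'c' (i=3, period=1)
emit factor 5: 'c' (i=4, period=1)
emit factor 6: 'adbdddcddbd' (i=5, period=11)
emit factor 7: 'ab' (i=16, period=2)
emit factor 8: 'a' (i=18, period=1)
emit factor 9: 'a' (i=19, period=1)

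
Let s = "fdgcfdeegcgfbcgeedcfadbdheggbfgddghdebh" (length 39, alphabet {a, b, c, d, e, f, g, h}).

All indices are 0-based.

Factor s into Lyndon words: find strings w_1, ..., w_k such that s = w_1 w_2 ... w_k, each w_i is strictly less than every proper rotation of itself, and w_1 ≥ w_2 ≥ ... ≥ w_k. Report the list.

emit factor 1: 'f' (i=0, period=1)
emit factor 2: 'dg' (i=1, period=2)
emit factor 3: 'cfdeegcgf' (i=3, period=9)
emit factor 4: 'bcgeedcf' (i=12, period=8)
emit factor 5: 'adbdheggbfgddghdebh' (i=20, period=19)

["f", "dg", "cfdeegcgf", "bcgeedcf", "adbdheggbfgddghdebh"]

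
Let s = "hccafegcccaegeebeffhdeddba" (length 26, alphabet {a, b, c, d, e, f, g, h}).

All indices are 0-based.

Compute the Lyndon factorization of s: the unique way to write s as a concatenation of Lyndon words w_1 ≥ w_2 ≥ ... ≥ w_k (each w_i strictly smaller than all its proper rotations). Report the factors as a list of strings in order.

emit factor 1: 'h' (i=0, period=1)
emit factor 2: 'c' (i=1, period=1)
emit factor 3: 'c' (i=2, period=1)
emit factor 4: 'afegccc' (i=3, period=7)
emit factor 5: 'aegeebeffhdeddb' (i=10, period=15)
emit factor 6: 'a' (i=25, period=1)

["h", "c", "c", "afegccc", "aegeebeffhdeddb", "a"]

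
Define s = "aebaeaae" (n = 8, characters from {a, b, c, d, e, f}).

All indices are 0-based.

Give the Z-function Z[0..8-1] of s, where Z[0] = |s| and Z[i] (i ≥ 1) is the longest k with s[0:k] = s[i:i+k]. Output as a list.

[8, 0, 0, 2, 0, 1, 2, 0]

Z[0]=8
i=1: outside box; Z[1]=0
i=2: outside box; Z[2]=0
i=3: outside box; Z[3]=2 scan→box=[3,5)
i=4: min(r-i=1, Z[1]=0)=0; Z[4]=0
i=5: outside box; Z[5]=1 scan→box=[5,6)
i=6: outside box; Z[6]=2 scan→box=[6,8)
i=7: min(r-i=1, Z[1]=0)=0; Z[7]=0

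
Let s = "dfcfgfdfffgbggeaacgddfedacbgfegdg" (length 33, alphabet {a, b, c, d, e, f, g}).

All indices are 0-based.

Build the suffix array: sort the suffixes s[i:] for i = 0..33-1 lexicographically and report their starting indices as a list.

rank | idx | suffix
   0 |  15 | aacgddfedacbgfegdg
   1 |  24 | acbgfegdg
   2 |  16 | acgddfedacbgfegdg
   3 |  26 | bgfegdg
   4 |  11 | bggeaacgddfedacbgfegdg
   5 |  25 | cbgfegdg
   6 |   2 | cfgfdfffgbggeaacgddfedacbgfegdg
   7 |  17 | cgddfedacbgfegdg
   8 |  23 | dacbgfegdg
   9 |  19 | ddfedacbgfegdg
  10 |   0 | dfcfgfdfffgbggeaacgddfedacbgfegdg
  11 |  20 | dfedacbgfegdg
  12 |   6 | dfffgbggeaacgddfedacbgfegdg
  13 |  31 | dg
  14 |  14 | eaacgddfedacbgfegdg
  15 |  22 | edacbgfegdg
  16 |  29 | egdg
  17 |   1 | fcfgfdfffgbggeaacgddfedacbgfegdg
  18 |   5 | fdfffgbggeaacgddfedacbgfegdg
  19 |  21 | fedacbgfegdg
  20 |  28 | fegdg
  21 |   7 | fffgbggeaacgddfedacbgfegdg
  22 |   8 | ffgbggeaacgddfedacbgfegdg
  23 |   9 | fgbggeaacgddfedacbgfegdg
  24 |   3 | fgfdfffgbggeaacgddfedacbgfegdg
  25 |  32 | g
  26 |  10 | gbggeaacgddfedacbgfegdg
  27 |  18 | gddfedacbgfegdg
  28 |  30 | gdg
  29 |  13 | geaacgddfedacbgfegdg
  30 |   4 | gfdfffgbggeaacgddfedacbgfegdg
  31 |  27 | gfegdg
  32 |  12 | ggeaacgddfedacbgfegdg

[15, 24, 16, 26, 11, 25, 2, 17, 23, 19, 0, 20, 6, 31, 14, 22, 29, 1, 5, 21, 28, 7, 8, 9, 3, 32, 10, 18, 30, 13, 4, 27, 12]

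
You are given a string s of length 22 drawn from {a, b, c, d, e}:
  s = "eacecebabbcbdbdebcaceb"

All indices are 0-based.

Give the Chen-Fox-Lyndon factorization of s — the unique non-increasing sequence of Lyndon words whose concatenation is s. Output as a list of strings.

["e", "aceceb", "abbcbdbdebcaceb"]

emit factor 1: 'e' (i=0, period=1)
emit factor 2: 'aceceb' (i=1, period=6)
emit factor 3: 'abbcbdbdebcaceb' (i=7, period=15)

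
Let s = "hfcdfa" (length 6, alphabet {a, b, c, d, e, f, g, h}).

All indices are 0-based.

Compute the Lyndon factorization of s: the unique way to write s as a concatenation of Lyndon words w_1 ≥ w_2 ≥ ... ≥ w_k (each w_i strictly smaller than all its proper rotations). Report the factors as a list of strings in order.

emit factor 1: 'h' (i=0, period=1)
emit factor 2: 'f' (i=1, period=1)
emit factor 3: 'cdf' (i=2, period=3)
emit factor 4: 'a' (i=5, period=1)

["h", "f", "cdf", "a"]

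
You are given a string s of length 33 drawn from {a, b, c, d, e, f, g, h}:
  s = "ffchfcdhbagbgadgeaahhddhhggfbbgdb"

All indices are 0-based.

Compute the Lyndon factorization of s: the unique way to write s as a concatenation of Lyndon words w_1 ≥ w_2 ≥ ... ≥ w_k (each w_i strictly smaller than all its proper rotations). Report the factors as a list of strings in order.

["f", "f", "chf", "cdh", "b", "agbg", "adge", "aahhddhhggfbbgdb"]

emit factor 1: 'f' (i=0, period=1)
emit factor 2: 'f' (i=1, period=1)
emit factor 3: 'chf' (i=2, period=3)
emit factor 4: 'cdh' (i=5, period=3)
emit factor 5: 'b' (i=8, period=1)
emit factor 6: 'agbg' (i=9, period=4)
emit factor 7: 'adge' (i=13, period=4)
emit factor 8: 'aahhddhhggfbbgdb' (i=17, period=16)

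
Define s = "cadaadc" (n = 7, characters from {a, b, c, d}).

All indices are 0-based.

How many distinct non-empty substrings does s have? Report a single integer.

23

rank→(start, suffix):
  0 → (3, 'aadc')
  1 → (1, 'adaadc')
  2 → (4, 'adc')
  3 → (6, 'c')
  4 → (0, 'cadaadc')
  5 → (2, 'daadc')
  6 → (5, 'dc')

SA = [3, 1, 4, 6, 0, 2, 5]
i: (SA[i-1],SA[i]) lcp shared
  1: (3,1) 1 'a'
  2: (1,4) 2 'ad'
  3: (4,6) 0 ''
  4: (6,0) 1 'c'
  5: (0,2) 0 ''
  6: (2,5) 1 'd'

n(n+1)/2 = 7·8/2 = 28
Σ LCP = 0 + 1 + 2 + 0 + 1 + 0 + 1 = 5
distinct = 28 − 5 = 23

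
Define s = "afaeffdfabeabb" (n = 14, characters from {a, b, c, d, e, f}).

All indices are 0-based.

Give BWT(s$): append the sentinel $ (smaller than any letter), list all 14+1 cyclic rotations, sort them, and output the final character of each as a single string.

beff$baafbadafe

rank  rotation         last
    0  $afaeffdfabeabb  b
    1  abb$afaeffdfabe  e
    2  abeabb$afaeffdf  f
    3  aeffdfabeabb$af  f
    4  afaeffdfabeabb$  $
    5  b$afaeffdfabeab  b
    6  bb$afaeffdfabea  a
    7  beabb$afaeffdfa  a
    8  dfabeabb$afaeff  f
    9  eabb$afaeffdfab  b
   10  effdfabeabb$afa  a
   11  fabeabb$afaeffd  d
   12  faeffdfabeabb$a  a
   13  fdfabeabb$afaef  f
   14  ffdfabeabb$afae  e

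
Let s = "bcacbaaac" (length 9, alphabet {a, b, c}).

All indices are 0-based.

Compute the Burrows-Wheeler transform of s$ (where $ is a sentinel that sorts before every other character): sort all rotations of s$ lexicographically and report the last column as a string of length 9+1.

cbaacc$aba

rank  rotation    last
    0  $bcacbaaac  c
    1  aaac$bcacb  b
    2  aac$bcacba  a
    3  ac$bcacbaa  a
    4  acbaaac$bc  c
    5  baaac$bcac  c
    6  bcacbaaac$  $
    7  c$bcacbaaa  a
    8  cacbaaac$b  b
    9  cbaaac$bca  a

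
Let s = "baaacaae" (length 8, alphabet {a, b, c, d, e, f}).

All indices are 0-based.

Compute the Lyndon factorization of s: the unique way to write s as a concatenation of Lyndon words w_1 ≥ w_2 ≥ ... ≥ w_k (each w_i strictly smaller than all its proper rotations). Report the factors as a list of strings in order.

emit factor 1: 'b' (i=0, period=1)
emit factor 2: 'aaacaae' (i=1, period=7)

["b", "aaacaae"]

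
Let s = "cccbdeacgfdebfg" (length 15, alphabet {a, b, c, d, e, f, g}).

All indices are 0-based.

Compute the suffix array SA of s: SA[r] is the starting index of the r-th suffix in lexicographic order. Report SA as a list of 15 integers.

sorted suffixes:
  #0 SA[0]=6  'acgfdebfg'
  #1 SA[1]=3  'bdeacgfdebfg'
  #2 SA[2]=12  'bfg'
  #3 SA[3]=2  'cbdeacgfdebfg'
  #4 SA[4]=1  'ccbdeacgfdebfg'
  #5 SA[5]=0  'cccbdeacgfdebfg'
  #6 SA[6]=7  'cgfdebfg'
  #7 SA[7]=4  'deacgfdebfg'
  #8 SA[8]=10  'debfg'
  #9 SA[9]=5  'eacgfdebfg'
  #10 SA[10]=11  'ebfg'
  #11 SA[11]=9  'fdebfg'
  #12 SA[12]=13  'fg'
  #13 SA[13]=14  'g'
  #14 SA[14]=8  'gfdebfg'

[6, 3, 12, 2, 1, 0, 7, 4, 10, 5, 11, 9, 13, 14, 8]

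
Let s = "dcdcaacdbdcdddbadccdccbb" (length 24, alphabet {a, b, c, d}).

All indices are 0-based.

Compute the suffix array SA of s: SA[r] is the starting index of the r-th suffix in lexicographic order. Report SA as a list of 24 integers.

[4, 5, 15, 23, 14, 22, 8, 3, 21, 20, 17, 6, 1, 18, 10, 13, 7, 2, 19, 16, 0, 9, 12, 11]

rank→(start, suffix):
  0 → (4, 'aacdbdcdddbadccdccbb')
  1 → (5, 'acdbdcdddbadccdccbb')
  2 → (15, 'adccdccbb')
  3 → (23, 'b')
  4 → (14, 'badccdccbb')
  5 → (22, 'bb')
  6 → (8, 'bdcdddbadccdccbb')
  7 → (3, 'caacdbdcdddbadccdccbb')
  8 → (21, 'cbb')
  9 → (20, 'ccbb')
  10 → (17, 'ccdccbb')
  11 → (6, 'cdbdcdddbadccdccbb')
  12 → (1, 'cdcaacdbdcdddbadccdccbb')
  13 → (18, 'cdccbb')
  14 → (10, 'cdddbadccdccbb')
  15 → (13, 'dbadccdccbb')
  16 → (7, 'dbdcdddbadccdccbb')
  17 → (2, 'dcaacdbdcdddbadccdccbb')
  18 → (19, 'dccbb')
  19 → (16, 'dccdccbb')
  20 → (0, 'dcdcaacdbdcdddbadccdccbb')
  21 → (9, 'dcdddbadccdccbb')
  22 → (12, 'ddbadccdccbb')
  23 → (11, 'dddbadccdccbb')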